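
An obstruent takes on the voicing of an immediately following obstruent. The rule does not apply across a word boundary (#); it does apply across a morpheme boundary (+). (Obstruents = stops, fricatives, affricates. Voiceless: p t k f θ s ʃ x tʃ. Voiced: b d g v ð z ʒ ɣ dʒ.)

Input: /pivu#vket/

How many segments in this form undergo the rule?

1

/v/ before /k/ (voiceless) → [f]
1 segment changes.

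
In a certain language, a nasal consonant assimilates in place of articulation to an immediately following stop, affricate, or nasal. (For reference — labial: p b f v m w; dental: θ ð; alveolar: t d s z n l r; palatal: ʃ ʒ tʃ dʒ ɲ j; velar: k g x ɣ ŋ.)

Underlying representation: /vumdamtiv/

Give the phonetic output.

/m/ before /d/ (alveolar) → [n]
/m/ before /t/ (alveolar) → [n]

[vundantiv]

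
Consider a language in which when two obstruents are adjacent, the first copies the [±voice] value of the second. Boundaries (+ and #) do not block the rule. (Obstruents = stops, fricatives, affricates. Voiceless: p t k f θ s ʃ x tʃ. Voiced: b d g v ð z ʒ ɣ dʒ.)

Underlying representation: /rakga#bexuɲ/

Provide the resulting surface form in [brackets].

/k/ before /g/ (voiced) → [g]

[ragga#bexuɲ]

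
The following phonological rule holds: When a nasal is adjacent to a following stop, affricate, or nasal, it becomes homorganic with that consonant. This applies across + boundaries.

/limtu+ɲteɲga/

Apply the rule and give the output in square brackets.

[lintu+nteŋga]

/m/ before /t/ (alveolar) → [n]
/ɲ/ before /t/ (alveolar) → [n]
/ɲ/ before /g/ (velar) → [ŋ]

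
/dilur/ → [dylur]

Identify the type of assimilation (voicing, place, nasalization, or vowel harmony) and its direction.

vowel harmony, regressive

/i/→[y].
Vowels agree with the last vowel, so the harmony is regressive.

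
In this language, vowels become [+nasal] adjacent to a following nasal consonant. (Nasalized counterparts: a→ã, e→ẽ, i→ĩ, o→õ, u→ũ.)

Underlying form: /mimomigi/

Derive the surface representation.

[mĩmõmigi]

/i/ before nasal /m/ → [ĩ]
/o/ before nasal /m/ → [õ]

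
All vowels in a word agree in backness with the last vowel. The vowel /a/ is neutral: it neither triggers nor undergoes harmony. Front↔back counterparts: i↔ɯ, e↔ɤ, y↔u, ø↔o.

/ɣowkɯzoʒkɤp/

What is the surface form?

[ɣowkɯzoʒkɤp]

no segment meets the rule's conditions; no change.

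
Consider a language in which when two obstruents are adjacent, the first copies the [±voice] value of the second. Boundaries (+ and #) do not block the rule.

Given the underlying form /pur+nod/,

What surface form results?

[pur+nod]

no segment meets the rule's conditions; no change.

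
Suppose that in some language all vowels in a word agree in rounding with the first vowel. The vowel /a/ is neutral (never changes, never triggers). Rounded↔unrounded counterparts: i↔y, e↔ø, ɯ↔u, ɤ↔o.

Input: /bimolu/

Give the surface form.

[bimɤlɯ]

/o/ harmonizes with /i/ ([-round]) → [ɤ]
/u/ harmonizes with /i/ ([-round]) → [ɯ]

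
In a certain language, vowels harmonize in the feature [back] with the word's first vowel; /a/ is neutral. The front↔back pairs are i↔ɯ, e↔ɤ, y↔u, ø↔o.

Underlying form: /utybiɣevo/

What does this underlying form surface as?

[utubɯɣɤvo]

/y/ harmonizes with /u/ ([+back]) → [u]
/i/ harmonizes with /u/ ([+back]) → [ɯ]
/e/ harmonizes with /u/ ([+back]) → [ɤ]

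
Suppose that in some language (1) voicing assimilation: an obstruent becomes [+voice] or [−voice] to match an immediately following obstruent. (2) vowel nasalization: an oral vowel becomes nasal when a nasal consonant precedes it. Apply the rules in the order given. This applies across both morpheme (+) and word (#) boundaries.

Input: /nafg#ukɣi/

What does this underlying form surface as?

[nãvg#ugɣi]

Rule 1: /f/ before /g/ (voiced) → [v]
Rule 1: /k/ before /ɣ/ (voiced) → [g]
After rule 1: navg#ugɣi
Rule 2: /a/ after nasal /n/ → [ã]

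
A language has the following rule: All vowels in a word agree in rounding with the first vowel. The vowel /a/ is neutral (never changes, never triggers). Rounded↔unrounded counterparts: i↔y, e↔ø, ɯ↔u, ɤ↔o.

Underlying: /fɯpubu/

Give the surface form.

[fɯpɯbɯ]

/u/ harmonizes with /ɯ/ ([-round]) → [ɯ]
/u/ harmonizes with /ɯ/ ([-round]) → [ɯ]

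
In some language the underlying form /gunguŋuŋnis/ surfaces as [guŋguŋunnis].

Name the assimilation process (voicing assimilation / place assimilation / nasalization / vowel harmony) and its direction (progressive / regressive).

/n/→[ŋ] /ŋ/→[n].
Each target copies a feature from the following segment, so the direction is regressive.

place assimilation, regressive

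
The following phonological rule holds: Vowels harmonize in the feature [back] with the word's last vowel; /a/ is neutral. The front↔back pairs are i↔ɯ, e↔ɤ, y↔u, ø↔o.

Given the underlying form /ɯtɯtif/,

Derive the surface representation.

/ɯ/ harmonizes with /i/ ([-back]) → [i]
/ɯ/ harmonizes with /i/ ([-back]) → [i]

[ititif]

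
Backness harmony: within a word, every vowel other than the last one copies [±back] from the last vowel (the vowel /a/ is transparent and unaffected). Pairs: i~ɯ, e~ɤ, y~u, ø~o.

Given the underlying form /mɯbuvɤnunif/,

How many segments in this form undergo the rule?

4

/ɯ/ harmonizes with /i/ ([-back]) → [i]
/u/ harmonizes with /i/ ([-back]) → [y]
/ɤ/ harmonizes with /i/ ([-back]) → [e]
/u/ harmonizes with /i/ ([-back]) → [y]
4 segments change.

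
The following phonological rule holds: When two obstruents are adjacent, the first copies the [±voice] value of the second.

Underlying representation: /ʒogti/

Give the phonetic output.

[ʒokti]

/g/ before /t/ (voiceless) → [k]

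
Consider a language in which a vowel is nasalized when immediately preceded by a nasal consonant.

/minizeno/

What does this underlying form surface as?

/i/ after nasal /m/ → [ĩ]
/i/ after nasal /n/ → [ĩ]
/o/ after nasal /n/ → [õ]

[mĩnĩzenõ]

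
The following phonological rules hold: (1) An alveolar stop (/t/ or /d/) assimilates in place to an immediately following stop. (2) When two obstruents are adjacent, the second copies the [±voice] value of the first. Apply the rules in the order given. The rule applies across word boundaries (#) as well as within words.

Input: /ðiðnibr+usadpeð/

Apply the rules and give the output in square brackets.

Rule 1: /d/ before /p/ (labial) → [b]
After rule 1: ðiðnibr+usabpeð
Rule 2: /p/ after /b/ (voiced) → [b]

[ðiðnibr+usabbeð]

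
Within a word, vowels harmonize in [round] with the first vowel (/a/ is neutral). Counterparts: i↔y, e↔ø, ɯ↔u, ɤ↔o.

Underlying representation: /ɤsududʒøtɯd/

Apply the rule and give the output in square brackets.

[ɤsɯdɯdʒetɯd]

/u/ harmonizes with /ɤ/ ([-round]) → [ɯ]
/u/ harmonizes with /ɤ/ ([-round]) → [ɯ]
/ø/ harmonizes with /ɤ/ ([-round]) → [e]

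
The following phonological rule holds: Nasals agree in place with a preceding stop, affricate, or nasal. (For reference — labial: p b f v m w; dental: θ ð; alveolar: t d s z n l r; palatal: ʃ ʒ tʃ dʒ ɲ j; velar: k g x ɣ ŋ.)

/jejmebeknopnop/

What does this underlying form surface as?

[jejmebekŋopmop]

/n/ after /k/ (velar) → [ŋ]
/n/ after /p/ (labial) → [m]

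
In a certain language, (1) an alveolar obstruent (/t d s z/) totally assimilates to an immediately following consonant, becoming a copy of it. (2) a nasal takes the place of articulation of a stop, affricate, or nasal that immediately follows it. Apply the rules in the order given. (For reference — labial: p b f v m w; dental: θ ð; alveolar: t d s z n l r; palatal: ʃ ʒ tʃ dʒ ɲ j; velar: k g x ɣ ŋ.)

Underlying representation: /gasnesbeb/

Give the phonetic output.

[gannebbeb]

Rule 1: /s/ before /n/ → [n] (total assimilation)
Rule 1: /s/ before /b/ → [b] (total assimilation)
After rule 1: gannebbeb
Rule 2: no segment meets the rule's conditions; no change.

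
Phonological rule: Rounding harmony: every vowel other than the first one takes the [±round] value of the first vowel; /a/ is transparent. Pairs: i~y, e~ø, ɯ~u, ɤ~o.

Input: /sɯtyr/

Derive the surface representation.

[sɯtir]

/y/ harmonizes with /ɯ/ ([-round]) → [i]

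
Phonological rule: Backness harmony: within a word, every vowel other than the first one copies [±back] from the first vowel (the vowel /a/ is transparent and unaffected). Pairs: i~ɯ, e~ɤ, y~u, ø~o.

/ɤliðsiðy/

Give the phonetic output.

[ɤlɯðsɯðu]

/i/ harmonizes with /ɤ/ ([+back]) → [ɯ]
/i/ harmonizes with /ɤ/ ([+back]) → [ɯ]
/y/ harmonizes with /ɤ/ ([+back]) → [u]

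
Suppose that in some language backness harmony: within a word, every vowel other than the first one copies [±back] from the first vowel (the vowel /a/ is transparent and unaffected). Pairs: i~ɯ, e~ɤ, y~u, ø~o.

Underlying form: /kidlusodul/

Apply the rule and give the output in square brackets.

[kidlysødyl]

/u/ harmonizes with /i/ ([-back]) → [y]
/o/ harmonizes with /i/ ([-back]) → [ø]
/u/ harmonizes with /i/ ([-back]) → [y]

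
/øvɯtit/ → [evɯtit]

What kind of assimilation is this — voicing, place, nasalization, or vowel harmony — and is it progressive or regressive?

vowel harmony, regressive

/ø/→[e].
Vowels agree with the last vowel, so the harmony is regressive.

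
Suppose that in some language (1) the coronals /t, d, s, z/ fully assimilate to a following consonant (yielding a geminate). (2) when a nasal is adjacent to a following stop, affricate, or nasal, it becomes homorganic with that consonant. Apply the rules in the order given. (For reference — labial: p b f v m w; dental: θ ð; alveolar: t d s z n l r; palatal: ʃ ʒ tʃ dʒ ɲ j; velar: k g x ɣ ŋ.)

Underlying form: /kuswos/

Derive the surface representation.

[kuwwos]

Rule 1: /s/ before /w/ → [w] (total assimilation)
After rule 1: kuwwos
Rule 2: no segment meets the rule's conditions; no change.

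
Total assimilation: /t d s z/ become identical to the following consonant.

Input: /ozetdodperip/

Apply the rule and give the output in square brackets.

[ozeddopperip]

/t/ before /d/ → [d] (total assimilation)
/d/ before /p/ → [p] (total assimilation)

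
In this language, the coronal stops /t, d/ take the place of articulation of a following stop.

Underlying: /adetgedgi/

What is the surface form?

[adekgeggi]

/t/ before /g/ (velar) → [k]
/d/ before /g/ (velar) → [g]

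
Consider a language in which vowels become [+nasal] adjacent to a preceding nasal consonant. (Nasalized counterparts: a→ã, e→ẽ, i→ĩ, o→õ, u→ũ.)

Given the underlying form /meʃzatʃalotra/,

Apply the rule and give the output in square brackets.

/e/ after nasal /m/ → [ẽ]

[mẽʃzatʃalotra]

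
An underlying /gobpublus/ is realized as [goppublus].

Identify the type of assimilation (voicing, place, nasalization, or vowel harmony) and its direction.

voicing assimilation, regressive

/b/→[p].
Each target copies a feature from the following segment, so the direction is regressive.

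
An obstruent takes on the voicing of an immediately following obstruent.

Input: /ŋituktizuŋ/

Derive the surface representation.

no segment meets the rule's conditions; no change.

[ŋituktizuŋ]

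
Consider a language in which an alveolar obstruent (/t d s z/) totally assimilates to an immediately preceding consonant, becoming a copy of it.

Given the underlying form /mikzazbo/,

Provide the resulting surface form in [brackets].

[mikkazbo]

/z/ after /k/ → [k] (total assimilation)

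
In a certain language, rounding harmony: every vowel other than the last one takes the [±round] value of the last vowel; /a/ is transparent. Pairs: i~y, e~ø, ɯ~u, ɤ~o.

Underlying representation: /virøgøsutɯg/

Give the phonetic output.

[viregesɯtɯg]

/ø/ harmonizes with /ɯ/ ([-round]) → [e]
/ø/ harmonizes with /ɯ/ ([-round]) → [e]
/u/ harmonizes with /ɯ/ ([-round]) → [ɯ]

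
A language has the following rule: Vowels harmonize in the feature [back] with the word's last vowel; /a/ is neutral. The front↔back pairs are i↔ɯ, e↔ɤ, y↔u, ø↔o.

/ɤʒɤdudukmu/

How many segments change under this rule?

No segment meets the rule's conditions.

0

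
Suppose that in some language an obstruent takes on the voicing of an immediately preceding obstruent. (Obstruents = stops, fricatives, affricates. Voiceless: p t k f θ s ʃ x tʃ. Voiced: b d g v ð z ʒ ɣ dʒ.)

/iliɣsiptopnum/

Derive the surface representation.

/s/ after /ɣ/ (voiced) → [z]

[iliɣziptopnum]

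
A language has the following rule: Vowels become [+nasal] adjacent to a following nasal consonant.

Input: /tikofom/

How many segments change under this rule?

/o/ before nasal /m/ → [õ]
1 segment changes.

1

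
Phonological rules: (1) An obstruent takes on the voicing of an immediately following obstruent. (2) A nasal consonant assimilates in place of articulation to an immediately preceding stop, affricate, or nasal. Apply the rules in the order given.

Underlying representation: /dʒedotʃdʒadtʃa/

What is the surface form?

Rule 1: /tʃ/ before /dʒ/ (voiced) → [dʒ]
Rule 1: /d/ before /tʃ/ (voiceless) → [t]
After rule 1: dʒedodʒdʒattʃa
Rule 2: no segment meets the rule's conditions; no change.

[dʒedodʒdʒattʃa]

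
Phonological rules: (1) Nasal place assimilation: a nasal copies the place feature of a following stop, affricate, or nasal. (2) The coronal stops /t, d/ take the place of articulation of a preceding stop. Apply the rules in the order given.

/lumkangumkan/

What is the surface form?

Rule 1: /m/ before /k/ (velar) → [ŋ]
Rule 1: /n/ before /g/ (velar) → [ŋ]
Rule 1: /m/ before /k/ (velar) → [ŋ]
After rule 1: luŋkaŋguŋkan
Rule 2: no segment meets the rule's conditions; no change.

[luŋkaŋguŋkan]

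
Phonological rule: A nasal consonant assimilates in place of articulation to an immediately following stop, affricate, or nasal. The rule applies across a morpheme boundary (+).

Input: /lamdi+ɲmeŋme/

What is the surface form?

/m/ before /d/ (alveolar) → [n]
/ɲ/ before /m/ (labial) → [m]
/ŋ/ before /m/ (labial) → [m]

[landi+mmemme]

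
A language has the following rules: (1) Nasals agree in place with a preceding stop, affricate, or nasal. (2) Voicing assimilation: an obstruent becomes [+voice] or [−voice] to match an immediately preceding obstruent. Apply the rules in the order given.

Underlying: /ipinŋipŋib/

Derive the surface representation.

Rule 1: /ŋ/ after /n/ (alveolar) → [n]
Rule 1: /ŋ/ after /p/ (labial) → [m]
After rule 1: ipinnipmib
Rule 2: no segment meets the rule's conditions; no change.

[ipinnipmib]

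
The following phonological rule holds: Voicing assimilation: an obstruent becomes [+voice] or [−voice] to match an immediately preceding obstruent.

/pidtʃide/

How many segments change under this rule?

/tʃ/ after /d/ (voiced) → [dʒ]
1 segment changes.

1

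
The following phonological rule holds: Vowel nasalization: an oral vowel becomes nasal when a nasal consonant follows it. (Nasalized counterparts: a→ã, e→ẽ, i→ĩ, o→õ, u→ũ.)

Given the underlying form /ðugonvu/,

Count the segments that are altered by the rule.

/o/ before nasal /n/ → [õ]
1 segment changes.

1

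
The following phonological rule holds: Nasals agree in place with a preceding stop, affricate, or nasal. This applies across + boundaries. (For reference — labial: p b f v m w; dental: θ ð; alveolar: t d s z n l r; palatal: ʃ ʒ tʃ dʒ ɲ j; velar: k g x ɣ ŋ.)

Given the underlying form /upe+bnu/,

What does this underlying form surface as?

[upe+bmu]

/n/ after /b/ (labial) → [m]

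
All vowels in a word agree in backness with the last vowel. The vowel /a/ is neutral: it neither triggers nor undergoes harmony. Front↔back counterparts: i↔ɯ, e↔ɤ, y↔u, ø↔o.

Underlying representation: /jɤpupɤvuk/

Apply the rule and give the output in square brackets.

no segment meets the rule's conditions; no change.

[jɤpupɤvuk]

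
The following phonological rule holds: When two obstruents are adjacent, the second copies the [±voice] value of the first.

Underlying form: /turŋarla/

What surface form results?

[turŋarla]

no segment meets the rule's conditions; no change.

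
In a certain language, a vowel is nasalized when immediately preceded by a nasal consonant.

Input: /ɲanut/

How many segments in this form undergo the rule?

2

/a/ after nasal /ɲ/ → [ã]
/u/ after nasal /n/ → [ũ]
2 segments change.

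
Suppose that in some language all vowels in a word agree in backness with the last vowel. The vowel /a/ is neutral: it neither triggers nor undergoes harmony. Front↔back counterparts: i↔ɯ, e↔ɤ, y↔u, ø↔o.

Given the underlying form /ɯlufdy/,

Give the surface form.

/ɯ/ harmonizes with /y/ ([-back]) → [i]
/u/ harmonizes with /y/ ([-back]) → [y]

[ilyfdy]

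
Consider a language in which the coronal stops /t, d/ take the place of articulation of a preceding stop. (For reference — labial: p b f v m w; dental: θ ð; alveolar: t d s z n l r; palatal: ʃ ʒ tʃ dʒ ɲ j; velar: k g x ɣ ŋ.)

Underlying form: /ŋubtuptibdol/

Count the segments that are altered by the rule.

3

/t/ after /b/ (labial) → [p]
/t/ after /p/ (labial) → [p]
/d/ after /b/ (labial) → [b]
3 segments change.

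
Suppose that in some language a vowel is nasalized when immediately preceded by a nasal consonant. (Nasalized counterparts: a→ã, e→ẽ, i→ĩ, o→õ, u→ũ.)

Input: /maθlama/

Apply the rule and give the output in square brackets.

[mãθlamã]

/a/ after nasal /m/ → [ã]
/a/ after nasal /m/ → [ã]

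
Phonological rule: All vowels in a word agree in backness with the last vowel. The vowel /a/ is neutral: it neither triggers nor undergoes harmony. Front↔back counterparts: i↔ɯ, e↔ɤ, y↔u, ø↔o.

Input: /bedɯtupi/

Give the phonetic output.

/ɯ/ harmonizes with /i/ ([-back]) → [i]
/u/ harmonizes with /i/ ([-back]) → [y]

[beditypi]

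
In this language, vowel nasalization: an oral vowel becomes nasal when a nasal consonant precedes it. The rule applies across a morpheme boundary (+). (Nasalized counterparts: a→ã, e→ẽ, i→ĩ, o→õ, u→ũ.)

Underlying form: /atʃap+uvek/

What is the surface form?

no segment meets the rule's conditions; no change.

[atʃap+uvek]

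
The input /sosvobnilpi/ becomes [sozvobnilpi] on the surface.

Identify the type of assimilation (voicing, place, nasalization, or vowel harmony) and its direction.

voicing assimilation, regressive

/s/→[z].
Each target copies a feature from the following segment, so the direction is regressive.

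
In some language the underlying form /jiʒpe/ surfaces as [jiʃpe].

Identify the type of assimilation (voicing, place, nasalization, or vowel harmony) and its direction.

voicing assimilation, regressive

/ʒ/→[ʃ].
Each target copies a feature from the following segment, so the direction is regressive.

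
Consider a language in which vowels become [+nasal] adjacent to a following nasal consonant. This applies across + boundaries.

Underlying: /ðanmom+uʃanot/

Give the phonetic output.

[ðãnmõm+uʃãnot]

/a/ before nasal /n/ → [ã]
/o/ before nasal /m/ → [õ]
/a/ before nasal /n/ → [ã]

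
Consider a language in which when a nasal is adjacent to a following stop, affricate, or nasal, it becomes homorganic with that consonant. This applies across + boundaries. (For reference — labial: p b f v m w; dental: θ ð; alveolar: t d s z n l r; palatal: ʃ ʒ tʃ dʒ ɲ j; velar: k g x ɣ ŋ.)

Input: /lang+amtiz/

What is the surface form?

[laŋg+antiz]

/n/ before /g/ (velar) → [ŋ]
/m/ before /t/ (alveolar) → [n]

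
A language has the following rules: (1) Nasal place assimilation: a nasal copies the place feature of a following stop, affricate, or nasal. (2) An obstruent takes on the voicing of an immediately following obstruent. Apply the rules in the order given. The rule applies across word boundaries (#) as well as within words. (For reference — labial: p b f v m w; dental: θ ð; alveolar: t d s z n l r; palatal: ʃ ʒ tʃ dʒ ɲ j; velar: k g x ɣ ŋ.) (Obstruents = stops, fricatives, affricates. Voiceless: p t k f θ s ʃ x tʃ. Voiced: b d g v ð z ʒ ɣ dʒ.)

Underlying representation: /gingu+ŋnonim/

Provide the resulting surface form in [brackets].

Rule 1: /n/ before /g/ (velar) → [ŋ]
Rule 1: /ŋ/ before /n/ (alveolar) → [n]
After rule 1: giŋgu+nnonim
Rule 2: no segment meets the rule's conditions; no change.

[giŋgu+nnonim]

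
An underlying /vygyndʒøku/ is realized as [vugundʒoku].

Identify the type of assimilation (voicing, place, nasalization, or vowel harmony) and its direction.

/y/→[u] /y/→[u] /ø/→[o].
Vowels agree with the last vowel, so the harmony is regressive.

vowel harmony, regressive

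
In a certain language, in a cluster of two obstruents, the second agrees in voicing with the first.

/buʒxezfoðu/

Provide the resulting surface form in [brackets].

[buʒɣezvoðu]

/x/ after /ʒ/ (voiced) → [ɣ]
/f/ after /z/ (voiced) → [v]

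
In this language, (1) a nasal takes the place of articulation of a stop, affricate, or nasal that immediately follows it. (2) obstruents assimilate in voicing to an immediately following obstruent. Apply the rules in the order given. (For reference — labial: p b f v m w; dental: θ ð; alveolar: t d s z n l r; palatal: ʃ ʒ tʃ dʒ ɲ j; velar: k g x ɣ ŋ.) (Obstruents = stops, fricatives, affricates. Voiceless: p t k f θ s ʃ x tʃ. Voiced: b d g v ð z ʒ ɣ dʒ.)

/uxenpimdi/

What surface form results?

Rule 1: /n/ before /p/ (labial) → [m]
Rule 1: /m/ before /d/ (alveolar) → [n]
After rule 1: uxempindi
Rule 2: no segment meets the rule's conditions; no change.

[uxempindi]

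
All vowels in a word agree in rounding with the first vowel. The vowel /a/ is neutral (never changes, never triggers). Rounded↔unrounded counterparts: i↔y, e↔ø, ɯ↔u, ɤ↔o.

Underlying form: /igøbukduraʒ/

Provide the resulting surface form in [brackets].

/ø/ harmonizes with /i/ ([-round]) → [e]
/u/ harmonizes with /i/ ([-round]) → [ɯ]
/u/ harmonizes with /i/ ([-round]) → [ɯ]

[igebɯkdɯraʒ]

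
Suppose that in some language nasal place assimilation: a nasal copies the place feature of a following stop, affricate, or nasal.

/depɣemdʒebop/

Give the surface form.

[depɣeɲdʒebop]

/m/ before /dʒ/ (palatal) → [ɲ]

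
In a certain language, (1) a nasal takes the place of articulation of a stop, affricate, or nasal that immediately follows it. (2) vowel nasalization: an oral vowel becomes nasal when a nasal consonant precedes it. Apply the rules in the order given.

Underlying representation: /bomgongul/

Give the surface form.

[boŋgoŋgul]

Rule 1: /m/ before /g/ (velar) → [ŋ]
Rule 1: /n/ before /g/ (velar) → [ŋ]
After rule 1: boŋgoŋgul
Rule 2: no segment meets the rule's conditions; no change.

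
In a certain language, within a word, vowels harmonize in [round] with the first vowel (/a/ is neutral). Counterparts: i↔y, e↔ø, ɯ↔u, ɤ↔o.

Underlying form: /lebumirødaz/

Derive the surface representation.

/u/ harmonizes with /e/ ([-round]) → [ɯ]
/ø/ harmonizes with /e/ ([-round]) → [e]

[lebɯmiredaz]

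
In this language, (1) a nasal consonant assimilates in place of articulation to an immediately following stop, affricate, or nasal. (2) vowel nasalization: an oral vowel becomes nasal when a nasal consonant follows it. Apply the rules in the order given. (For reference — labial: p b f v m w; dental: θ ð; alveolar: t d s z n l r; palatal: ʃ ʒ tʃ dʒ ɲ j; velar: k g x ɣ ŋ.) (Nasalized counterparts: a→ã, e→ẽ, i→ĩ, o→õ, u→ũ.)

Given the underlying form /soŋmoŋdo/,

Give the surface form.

Rule 1: /ŋ/ before /m/ (labial) → [m]
Rule 1: /ŋ/ before /d/ (alveolar) → [n]
After rule 1: sommondo
Rule 2: /o/ before nasal /m/ → [õ]
Rule 2: /o/ before nasal /n/ → [õ]

[sõmmõndo]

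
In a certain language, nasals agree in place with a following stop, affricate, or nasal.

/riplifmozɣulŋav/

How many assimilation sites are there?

No segment meets the rule's conditions.

0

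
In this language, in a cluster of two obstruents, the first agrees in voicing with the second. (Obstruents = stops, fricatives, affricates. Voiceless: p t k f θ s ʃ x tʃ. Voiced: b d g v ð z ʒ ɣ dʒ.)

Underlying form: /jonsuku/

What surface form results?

[jonsuku]

no segment meets the rule's conditions; no change.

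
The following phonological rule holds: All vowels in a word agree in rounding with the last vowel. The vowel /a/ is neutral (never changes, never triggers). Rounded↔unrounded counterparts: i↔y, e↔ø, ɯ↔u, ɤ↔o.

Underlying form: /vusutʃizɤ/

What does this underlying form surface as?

/u/ harmonizes with /ɤ/ ([-round]) → [ɯ]
/u/ harmonizes with /ɤ/ ([-round]) → [ɯ]

[vɯsɯtʃizɤ]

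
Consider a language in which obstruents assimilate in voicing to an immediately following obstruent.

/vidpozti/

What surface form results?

[vitposti]

/d/ before /p/ (voiceless) → [t]
/z/ before /t/ (voiceless) → [s]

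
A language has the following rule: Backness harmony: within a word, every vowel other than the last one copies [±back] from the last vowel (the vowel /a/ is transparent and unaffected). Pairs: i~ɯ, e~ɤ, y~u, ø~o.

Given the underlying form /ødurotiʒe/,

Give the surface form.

/u/ harmonizes with /e/ ([-back]) → [y]
/o/ harmonizes with /e/ ([-back]) → [ø]

[ødyrøtiʒe]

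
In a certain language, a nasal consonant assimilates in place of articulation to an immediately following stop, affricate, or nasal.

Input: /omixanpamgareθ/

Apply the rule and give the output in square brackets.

[omixampaŋgareθ]

/n/ before /p/ (labial) → [m]
/m/ before /g/ (velar) → [ŋ]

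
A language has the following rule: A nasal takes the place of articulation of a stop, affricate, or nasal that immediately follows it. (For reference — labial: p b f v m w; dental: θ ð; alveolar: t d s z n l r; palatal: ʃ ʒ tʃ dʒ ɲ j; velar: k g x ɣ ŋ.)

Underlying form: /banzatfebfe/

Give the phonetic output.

[banzatfebfe]

no segment meets the rule's conditions; no change.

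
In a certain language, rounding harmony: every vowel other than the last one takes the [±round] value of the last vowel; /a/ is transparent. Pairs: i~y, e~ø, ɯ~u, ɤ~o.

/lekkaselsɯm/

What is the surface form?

no segment meets the rule's conditions; no change.

[lekkaselsɯm]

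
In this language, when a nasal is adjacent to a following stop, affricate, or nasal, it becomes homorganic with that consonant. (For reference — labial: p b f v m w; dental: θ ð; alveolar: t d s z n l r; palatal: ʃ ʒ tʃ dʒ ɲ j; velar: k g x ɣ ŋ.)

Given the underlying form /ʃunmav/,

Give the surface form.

/n/ before /m/ (labial) → [m]

[ʃummav]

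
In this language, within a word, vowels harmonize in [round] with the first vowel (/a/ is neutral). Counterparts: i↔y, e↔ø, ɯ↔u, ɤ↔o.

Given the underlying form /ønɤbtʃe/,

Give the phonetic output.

/ɤ/ harmonizes with /ø/ ([+round]) → [o]
/e/ harmonizes with /ø/ ([+round]) → [ø]

[ønobtʃø]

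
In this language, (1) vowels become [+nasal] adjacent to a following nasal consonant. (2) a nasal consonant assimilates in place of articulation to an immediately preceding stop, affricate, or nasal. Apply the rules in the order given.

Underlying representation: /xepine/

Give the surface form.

Rule 1: /i/ before nasal /n/ → [ĩ]
After rule 1: xepĩne
Rule 2: no segment meets the rule's conditions; no change.

[xepĩne]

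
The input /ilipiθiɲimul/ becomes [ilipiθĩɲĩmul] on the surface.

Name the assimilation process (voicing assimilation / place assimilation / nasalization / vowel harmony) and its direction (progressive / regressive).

nasalization, regressive

/i/→[ĩ] /i/→[ĩ].
Each target copies a feature from the following segment, so the direction is regressive.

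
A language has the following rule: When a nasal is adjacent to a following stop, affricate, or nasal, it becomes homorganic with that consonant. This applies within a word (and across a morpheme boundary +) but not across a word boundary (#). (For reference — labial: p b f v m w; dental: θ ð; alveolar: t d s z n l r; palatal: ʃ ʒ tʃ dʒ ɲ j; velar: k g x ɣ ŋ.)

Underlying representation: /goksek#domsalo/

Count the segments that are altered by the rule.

0

No segment meets the rule's conditions.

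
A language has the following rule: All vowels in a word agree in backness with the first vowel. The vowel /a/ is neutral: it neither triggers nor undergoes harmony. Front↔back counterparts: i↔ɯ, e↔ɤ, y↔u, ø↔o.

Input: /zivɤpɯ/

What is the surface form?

/ɤ/ harmonizes with /i/ ([-back]) → [e]
/ɯ/ harmonizes with /i/ ([-back]) → [i]

[zivepi]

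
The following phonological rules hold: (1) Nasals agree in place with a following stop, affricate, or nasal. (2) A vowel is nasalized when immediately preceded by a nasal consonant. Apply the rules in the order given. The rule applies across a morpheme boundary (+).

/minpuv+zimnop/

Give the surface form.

[mĩmpuv+zinnõp]

Rule 1: /n/ before /p/ (labial) → [m]
Rule 1: /m/ before /n/ (alveolar) → [n]
After rule 1: mimpuv+zinnop
Rule 2: /i/ after nasal /m/ → [ĩ]
Rule 2: /o/ after nasal /n/ → [õ]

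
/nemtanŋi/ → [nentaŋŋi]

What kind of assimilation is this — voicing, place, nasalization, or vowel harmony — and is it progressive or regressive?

/m/→[n] /n/→[ŋ].
Each target copies a feature from the following segment, so the direction is regressive.

place assimilation, regressive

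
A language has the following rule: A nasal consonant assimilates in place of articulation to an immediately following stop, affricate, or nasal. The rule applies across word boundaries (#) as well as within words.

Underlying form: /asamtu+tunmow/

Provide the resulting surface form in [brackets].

/m/ before /t/ (alveolar) → [n]
/n/ before /m/ (labial) → [m]

[asantu+tummow]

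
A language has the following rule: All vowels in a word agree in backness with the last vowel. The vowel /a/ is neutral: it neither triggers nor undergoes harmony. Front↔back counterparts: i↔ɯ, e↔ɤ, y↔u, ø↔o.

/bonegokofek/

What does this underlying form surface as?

/o/ harmonizes with /e/ ([-back]) → [ø]
/o/ harmonizes with /e/ ([-back]) → [ø]
/o/ harmonizes with /e/ ([-back]) → [ø]

[bønegøkøfek]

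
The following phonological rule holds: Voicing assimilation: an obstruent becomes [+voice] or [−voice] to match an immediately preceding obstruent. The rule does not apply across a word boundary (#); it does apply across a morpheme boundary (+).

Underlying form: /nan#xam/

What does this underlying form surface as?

no segment meets the rule's conditions; no change.

[nan#xam]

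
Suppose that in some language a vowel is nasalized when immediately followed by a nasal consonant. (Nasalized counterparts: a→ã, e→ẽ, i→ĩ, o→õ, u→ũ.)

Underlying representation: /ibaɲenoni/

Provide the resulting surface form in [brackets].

[ibãɲẽnõni]

/a/ before nasal /ɲ/ → [ã]
/e/ before nasal /n/ → [ẽ]
/o/ before nasal /n/ → [õ]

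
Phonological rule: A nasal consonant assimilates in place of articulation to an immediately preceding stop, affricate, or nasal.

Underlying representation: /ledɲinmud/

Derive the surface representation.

[ledninnud]

/ɲ/ after /d/ (alveolar) → [n]
/m/ after /n/ (alveolar) → [n]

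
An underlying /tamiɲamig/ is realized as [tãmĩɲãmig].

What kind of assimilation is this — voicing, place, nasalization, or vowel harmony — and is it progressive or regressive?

nasalization, regressive

/a/→[ã] /i/→[ĩ] /a/→[ã].
Each target copies a feature from the following segment, so the direction is regressive.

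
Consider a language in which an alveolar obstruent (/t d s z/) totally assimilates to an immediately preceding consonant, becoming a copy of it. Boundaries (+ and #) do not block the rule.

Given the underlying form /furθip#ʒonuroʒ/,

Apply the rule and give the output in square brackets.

no segment meets the rule's conditions; no change.

[furθip#ʒonuroʒ]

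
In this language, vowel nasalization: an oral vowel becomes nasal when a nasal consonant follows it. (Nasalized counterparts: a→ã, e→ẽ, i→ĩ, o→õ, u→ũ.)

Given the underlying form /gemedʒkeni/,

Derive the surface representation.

/e/ before nasal /m/ → [ẽ]
/e/ before nasal /n/ → [ẽ]

[gẽmedʒkẽni]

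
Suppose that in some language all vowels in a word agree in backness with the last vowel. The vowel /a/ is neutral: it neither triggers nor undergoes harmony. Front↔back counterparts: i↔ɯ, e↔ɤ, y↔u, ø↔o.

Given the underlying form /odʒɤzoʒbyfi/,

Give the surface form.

/o/ harmonizes with /i/ ([-back]) → [ø]
/ɤ/ harmonizes with /i/ ([-back]) → [e]
/o/ harmonizes with /i/ ([-back]) → [ø]

[ødʒezøʒbyfi]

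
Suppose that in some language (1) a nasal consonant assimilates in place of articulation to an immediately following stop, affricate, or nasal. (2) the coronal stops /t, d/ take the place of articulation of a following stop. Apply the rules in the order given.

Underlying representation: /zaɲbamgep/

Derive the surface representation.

[zambaŋgep]

Rule 1: /ɲ/ before /b/ (labial) → [m]
Rule 1: /m/ before /g/ (velar) → [ŋ]
After rule 1: zambaŋgep
Rule 2: no segment meets the rule's conditions; no change.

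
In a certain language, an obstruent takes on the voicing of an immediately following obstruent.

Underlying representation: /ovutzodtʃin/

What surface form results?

[ovudzottʃin]

/t/ before /z/ (voiced) → [d]
/d/ before /tʃ/ (voiceless) → [t]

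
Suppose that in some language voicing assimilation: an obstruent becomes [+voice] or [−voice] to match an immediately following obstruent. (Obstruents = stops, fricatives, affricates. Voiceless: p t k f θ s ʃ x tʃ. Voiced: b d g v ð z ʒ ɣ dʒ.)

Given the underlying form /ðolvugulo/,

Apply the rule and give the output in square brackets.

[ðolvugulo]

no segment meets the rule's conditions; no change.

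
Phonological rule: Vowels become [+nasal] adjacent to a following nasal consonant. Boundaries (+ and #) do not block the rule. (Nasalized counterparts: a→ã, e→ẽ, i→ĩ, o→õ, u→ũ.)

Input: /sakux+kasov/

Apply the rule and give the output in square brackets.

[sakux+kasov]

no segment meets the rule's conditions; no change.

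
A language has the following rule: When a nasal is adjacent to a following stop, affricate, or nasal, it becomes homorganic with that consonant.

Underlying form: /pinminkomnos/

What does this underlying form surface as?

/n/ before /m/ (labial) → [m]
/n/ before /k/ (velar) → [ŋ]
/m/ before /n/ (alveolar) → [n]

[pimmiŋkonnos]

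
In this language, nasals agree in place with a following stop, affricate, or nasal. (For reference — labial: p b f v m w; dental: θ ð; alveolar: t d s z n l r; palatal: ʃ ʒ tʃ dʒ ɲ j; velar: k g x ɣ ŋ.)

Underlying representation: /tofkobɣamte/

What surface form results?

/m/ before /t/ (alveolar) → [n]

[tofkobɣante]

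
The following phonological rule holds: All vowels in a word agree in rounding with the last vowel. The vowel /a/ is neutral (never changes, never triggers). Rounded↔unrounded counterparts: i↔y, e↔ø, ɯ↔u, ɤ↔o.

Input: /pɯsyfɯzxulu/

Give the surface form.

/ɯ/ harmonizes with /u/ ([+round]) → [u]
/ɯ/ harmonizes with /u/ ([+round]) → [u]

[pusyfuzxulu]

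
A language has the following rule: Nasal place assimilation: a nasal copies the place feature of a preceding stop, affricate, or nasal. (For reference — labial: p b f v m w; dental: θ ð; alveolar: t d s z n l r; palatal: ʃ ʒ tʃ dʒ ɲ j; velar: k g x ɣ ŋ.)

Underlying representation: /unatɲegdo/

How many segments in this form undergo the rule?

/ɲ/ after /t/ (alveolar) → [n]
1 segment changes.

1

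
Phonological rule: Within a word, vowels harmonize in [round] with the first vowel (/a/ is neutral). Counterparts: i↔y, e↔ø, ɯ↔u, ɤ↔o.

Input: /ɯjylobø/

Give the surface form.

[ɯjilɤbe]

/y/ harmonizes with /ɯ/ ([-round]) → [i]
/o/ harmonizes with /ɯ/ ([-round]) → [ɤ]
/ø/ harmonizes with /ɯ/ ([-round]) → [e]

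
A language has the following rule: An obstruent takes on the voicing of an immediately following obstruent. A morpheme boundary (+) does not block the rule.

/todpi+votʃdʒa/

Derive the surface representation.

/d/ before /p/ (voiceless) → [t]
/tʃ/ before /dʒ/ (voiced) → [dʒ]

[totpi+vodʒdʒa]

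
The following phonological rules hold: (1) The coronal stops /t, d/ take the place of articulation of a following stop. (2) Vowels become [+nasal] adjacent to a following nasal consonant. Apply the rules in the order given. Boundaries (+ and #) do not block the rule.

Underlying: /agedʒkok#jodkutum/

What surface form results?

[agedʒkok#jogkutũm]

Rule 1: /d/ before /k/ (velar) → [g]
After rule 1: agedʒkok#jogkutum
Rule 2: /u/ before nasal /m/ → [ũ]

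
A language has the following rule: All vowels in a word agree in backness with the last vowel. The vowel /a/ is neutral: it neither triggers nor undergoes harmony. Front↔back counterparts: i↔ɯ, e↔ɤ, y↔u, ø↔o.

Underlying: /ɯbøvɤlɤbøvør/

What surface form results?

/ɯ/ harmonizes with /ø/ ([-back]) → [i]
/ɤ/ harmonizes with /ø/ ([-back]) → [e]
/ɤ/ harmonizes with /ø/ ([-back]) → [e]

[ibøvelebøvør]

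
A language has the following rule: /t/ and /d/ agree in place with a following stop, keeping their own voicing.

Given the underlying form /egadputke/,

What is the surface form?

/d/ before /p/ (labial) → [b]
/t/ before /k/ (velar) → [k]

[egabpukke]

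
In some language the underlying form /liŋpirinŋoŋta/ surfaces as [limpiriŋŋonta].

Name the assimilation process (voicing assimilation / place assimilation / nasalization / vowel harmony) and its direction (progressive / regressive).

place assimilation, regressive

/ŋ/→[m] /n/→[ŋ] /ŋ/→[n].
Each target copies a feature from the following segment, so the direction is regressive.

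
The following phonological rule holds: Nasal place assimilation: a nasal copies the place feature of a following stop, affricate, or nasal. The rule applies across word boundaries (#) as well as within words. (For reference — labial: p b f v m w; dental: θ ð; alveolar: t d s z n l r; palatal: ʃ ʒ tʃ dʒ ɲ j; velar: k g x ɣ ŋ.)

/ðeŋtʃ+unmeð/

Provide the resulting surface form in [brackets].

[ðeɲtʃ+ummeð]

/ŋ/ before /tʃ/ (palatal) → [ɲ]
/n/ before /m/ (labial) → [m]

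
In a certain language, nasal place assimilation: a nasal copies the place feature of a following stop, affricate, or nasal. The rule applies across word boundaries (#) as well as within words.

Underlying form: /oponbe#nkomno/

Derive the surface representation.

/n/ before /b/ (labial) → [m]
/n/ before /k/ (velar) → [ŋ]
/m/ before /n/ (alveolar) → [n]

[opombe#ŋkonno]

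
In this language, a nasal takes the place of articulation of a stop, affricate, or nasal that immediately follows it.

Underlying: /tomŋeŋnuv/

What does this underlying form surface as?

[toŋŋennuv]

/m/ before /ŋ/ (velar) → [ŋ]
/ŋ/ before /n/ (alveolar) → [n]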